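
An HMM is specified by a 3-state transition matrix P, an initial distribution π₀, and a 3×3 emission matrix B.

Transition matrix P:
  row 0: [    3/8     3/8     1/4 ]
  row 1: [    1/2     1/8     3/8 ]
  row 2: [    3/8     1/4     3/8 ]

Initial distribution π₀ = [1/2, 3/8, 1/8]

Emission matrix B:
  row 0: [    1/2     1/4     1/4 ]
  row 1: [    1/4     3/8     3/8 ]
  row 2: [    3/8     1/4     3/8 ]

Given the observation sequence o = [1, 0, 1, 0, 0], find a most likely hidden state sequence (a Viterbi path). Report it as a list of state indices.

path = [1, 0, 1, 0, 0]

t=0: δ = [1.250e-01, 1.406e-01, 3.125e-02]  (obs o_0=1)
t=1: δ = [3.516e-02, 1.172e-02, 1.978e-02]  ψ = [1, 0, 1]  (obs o_1=0)
t=2: δ = [3.296e-03, 4.944e-03, 2.197e-03]  ψ = [0, 0, 0]  (obs o_2=1)
t=3: δ = [1.236e-03, 3.090e-04, 6.952e-04]  ψ = [1, 0, 1]  (obs o_3=0)
t=4: δ = [2.317e-04, 1.159e-04, 1.159e-04]  ψ = [0, 0, 0]  (obs o_4=0)
backtrack: best end state = 0; path = [1, 0, 1, 0, 0]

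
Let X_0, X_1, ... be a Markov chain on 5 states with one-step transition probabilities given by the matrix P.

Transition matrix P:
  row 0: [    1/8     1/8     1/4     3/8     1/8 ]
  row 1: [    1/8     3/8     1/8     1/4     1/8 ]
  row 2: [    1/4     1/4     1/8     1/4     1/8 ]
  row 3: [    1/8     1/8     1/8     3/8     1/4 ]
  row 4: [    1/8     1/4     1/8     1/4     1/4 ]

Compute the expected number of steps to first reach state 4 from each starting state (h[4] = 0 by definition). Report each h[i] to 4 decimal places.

First-step conditioning: h[4] = 0; for i ≠ 4, h[i] = 1 + Σ_k P[i][k]·h[k].
  h[0] = 1 + 1/8·h[0] + 1/8·h[1] + 1/4·h[2] + 3/8·h[3]
  h[1] = 1 + 1/8·h[0] + 3/8·h[1] + 1/8·h[2] + 1/4·h[3]
  h[2] = 1 + 1/4·h[0] + 1/4·h[1] + 1/8·h[2] + 1/4·h[3]
  h[3] = 1 + 1/8·h[0] + 1/8·h[1] + 1/8·h[2] + 3/8·h[3]
Solving the 4×4 linear system over states ≠ 4 gives exactly h = [433/72, 49/8, 55/9, 21/4, 0] (h[4] = 0 is the target).

h = [6.0139, 6.1250, 6.1111, 5.2500, 0.0000]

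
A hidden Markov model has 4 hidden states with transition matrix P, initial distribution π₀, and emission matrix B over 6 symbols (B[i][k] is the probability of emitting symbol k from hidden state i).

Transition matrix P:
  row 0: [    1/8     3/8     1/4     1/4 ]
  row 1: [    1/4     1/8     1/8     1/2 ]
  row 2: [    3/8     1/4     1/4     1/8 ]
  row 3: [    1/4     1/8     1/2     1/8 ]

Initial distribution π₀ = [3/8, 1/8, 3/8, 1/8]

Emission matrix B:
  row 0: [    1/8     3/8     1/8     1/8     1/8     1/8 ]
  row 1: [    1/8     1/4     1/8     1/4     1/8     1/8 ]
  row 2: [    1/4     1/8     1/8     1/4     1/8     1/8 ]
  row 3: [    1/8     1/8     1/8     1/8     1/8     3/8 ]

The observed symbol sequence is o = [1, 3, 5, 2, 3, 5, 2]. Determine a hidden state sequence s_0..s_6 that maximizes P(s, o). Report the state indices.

path = [0, 1, 3, 2, 1, 3, 2]

t=0: δ = [1.406e-01, 3.125e-02, 4.688e-02, 1.562e-02]  (obs o_0=1)
t=1: δ = [2.197e-03, 1.318e-02, 8.789e-03, 4.395e-03]  ψ = [0, 0, 0, 0]  (obs o_1=3)
t=2: δ = [4.120e-04, 2.747e-04, 2.747e-04, 2.472e-03]  ψ = [1, 2, 2, 1]  (obs o_2=5)
t=3: δ = [7.725e-05, 3.862e-05, 1.545e-04, 3.862e-05]  ψ = [3, 3, 3, 3]  (obs o_3=2)
t=4: δ = [7.242e-06, 9.656e-06, 9.656e-06, 2.414e-06]  ψ = [2, 2, 2, 0]  (obs o_4=3)
t=5: δ = [4.526e-07, 3.395e-07, 3.017e-07, 1.810e-06]  ψ = [2, 0, 2, 1]  (obs o_5=5)
t=6: δ = [5.658e-08, 2.829e-08, 1.132e-07, 2.829e-08]  ψ = [3, 3, 3, 3]  (obs o_6=2)
backtrack: best end state = 2; path = [0, 1, 3, 2, 1, 3, 2]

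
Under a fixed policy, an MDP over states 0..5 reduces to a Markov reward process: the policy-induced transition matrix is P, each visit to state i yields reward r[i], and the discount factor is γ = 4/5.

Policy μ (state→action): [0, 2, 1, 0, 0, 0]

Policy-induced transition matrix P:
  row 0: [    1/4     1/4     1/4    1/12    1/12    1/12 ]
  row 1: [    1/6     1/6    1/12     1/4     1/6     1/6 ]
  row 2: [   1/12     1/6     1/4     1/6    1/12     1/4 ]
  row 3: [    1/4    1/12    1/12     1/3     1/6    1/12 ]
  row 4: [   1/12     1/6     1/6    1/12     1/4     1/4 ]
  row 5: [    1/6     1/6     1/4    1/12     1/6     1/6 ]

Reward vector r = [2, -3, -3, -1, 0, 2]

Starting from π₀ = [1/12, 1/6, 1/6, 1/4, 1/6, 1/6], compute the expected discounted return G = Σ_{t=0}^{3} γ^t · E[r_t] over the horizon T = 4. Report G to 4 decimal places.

t=0: π = [0.0833, 0.1667, 0.1667, 0.2500, 0.1667, 0.1667], E[r] = -0.7500, γ^t·E[r] = -0.750000, running G = -0.750000
t=1: π = [0.1667, 0.1528, 0.1667, 0.1875, 0.1597, 0.1667], E[r] = -0.4792, γ^t·E[r] = -0.383333, running G = -1.133333
t=2: π = [0.1690, 0.1649, 0.1800, 0.1696, 0.1522, 0.1644], E[r] = -0.5376, γ^t·E[r] = -0.344074, running G = -1.477407
t=3: π = [0.1672, 0.1666, 0.1816, 0.1682, 0.1503, 0.1661], E[r] = -0.5461, γ^t·E[r] = -0.279605, running G = -1.757012

G = -1.7570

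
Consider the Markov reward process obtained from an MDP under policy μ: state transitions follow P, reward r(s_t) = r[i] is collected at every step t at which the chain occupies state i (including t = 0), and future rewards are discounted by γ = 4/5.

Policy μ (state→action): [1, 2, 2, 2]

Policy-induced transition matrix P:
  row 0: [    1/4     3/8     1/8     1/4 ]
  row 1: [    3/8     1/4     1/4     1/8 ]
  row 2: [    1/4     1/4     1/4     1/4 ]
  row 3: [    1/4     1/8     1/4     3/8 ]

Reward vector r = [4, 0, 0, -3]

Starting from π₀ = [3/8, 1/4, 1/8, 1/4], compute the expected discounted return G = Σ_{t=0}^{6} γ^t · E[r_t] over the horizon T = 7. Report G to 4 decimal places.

t=0: π = [0.3750, 0.2500, 0.1250, 0.2500], E[r] = 0.7500, γ^t·E[r] = 0.750000, running G = 0.750000
t=1: π = [0.2813, 0.2656, 0.2031, 0.2500], E[r] = 0.3750, γ^t·E[r] = 0.300000, running G = 1.050000
t=2: π = [0.2832, 0.2539, 0.2148, 0.2480], E[r] = 0.3887, γ^t·E[r] = 0.248750, running G = 1.298750
t=3: π = [0.2817, 0.2544, 0.2146, 0.2493], E[r] = 0.3792, γ^t·E[r] = 0.194125, running G = 1.492875
t=4: π = [0.2818, 0.2541, 0.2148, 0.2494], E[r] = 0.3791, γ^t·E[r] = 0.155288, running G = 1.648163
t=5: π = [0.2818, 0.2541, 0.2148, 0.2494], E[r] = 0.3788, γ^t·E[r] = 0.124123, running G = 1.772285
t=6: π = [0.2818, 0.2540, 0.2148, 0.2494], E[r] = 0.3788, γ^t·E[r] = 0.099292, running G = 1.871577

G = 1.8716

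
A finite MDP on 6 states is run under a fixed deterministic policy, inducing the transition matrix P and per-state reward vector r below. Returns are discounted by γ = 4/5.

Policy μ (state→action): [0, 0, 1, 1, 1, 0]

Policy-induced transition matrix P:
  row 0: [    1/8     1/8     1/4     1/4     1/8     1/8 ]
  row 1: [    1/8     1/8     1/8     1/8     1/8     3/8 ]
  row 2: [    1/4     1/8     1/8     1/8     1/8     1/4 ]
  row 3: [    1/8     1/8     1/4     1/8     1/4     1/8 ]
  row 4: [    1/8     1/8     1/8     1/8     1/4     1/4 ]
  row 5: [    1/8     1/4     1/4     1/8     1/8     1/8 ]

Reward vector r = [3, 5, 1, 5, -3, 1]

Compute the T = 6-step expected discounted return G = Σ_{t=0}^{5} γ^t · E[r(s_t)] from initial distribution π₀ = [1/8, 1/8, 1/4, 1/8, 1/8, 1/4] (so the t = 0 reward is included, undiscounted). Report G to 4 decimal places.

G = 6.6950

t=0: π = [0.1250, 0.1250, 0.2500, 0.1250, 0.1250, 0.2500], E[r] = 1.7500, γ^t·E[r] = 1.750000, running G = 1.750000
t=1: π = [0.1563, 0.1563, 0.1875, 0.1406, 0.1563, 0.2031], E[r] = 1.8750, γ^t·E[r] = 1.500000, running G = 3.250000
t=2: π = [0.1484, 0.1504, 0.1875, 0.1445, 0.1621, 0.2070], E[r] = 1.8281, γ^t·E[r] = 1.170000, running G = 4.420000
t=3: π = [0.1484, 0.1509, 0.1875, 0.1436, 0.1633, 0.2063], E[r] = 1.8213, γ^t·E[r] = 0.932500, running G = 5.352500
t=4: π = [0.1484, 0.1508, 0.1873, 0.1436, 0.1634, 0.2066], E[r] = 1.8208, γ^t·E[r] = 0.745800, running G = 6.098300
t=5: π = [0.1484, 0.1508, 0.1873, 0.1436, 0.1634, 0.2065], E[r] = 1.8209, γ^t·E[r] = 0.596663, running G = 6.694963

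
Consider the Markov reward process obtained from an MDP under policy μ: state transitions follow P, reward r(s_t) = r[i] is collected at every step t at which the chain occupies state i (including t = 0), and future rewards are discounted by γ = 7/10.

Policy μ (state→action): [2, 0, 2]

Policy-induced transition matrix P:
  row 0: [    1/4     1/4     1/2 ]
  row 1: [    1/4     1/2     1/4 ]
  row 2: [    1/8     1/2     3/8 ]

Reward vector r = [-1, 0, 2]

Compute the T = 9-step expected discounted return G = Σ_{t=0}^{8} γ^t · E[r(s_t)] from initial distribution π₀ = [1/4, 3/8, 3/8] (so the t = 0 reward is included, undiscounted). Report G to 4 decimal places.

G = 1.5860

t=0: π = [0.2500, 0.3750, 0.3750], E[r] = 0.5000, γ^t·E[r] = 0.500000, running G = 0.500000
t=1: π = [0.2031, 0.4375, 0.3594], E[r] = 0.5156, γ^t·E[r] = 0.360938, running G = 0.860938
t=2: π = [0.2051, 0.4492, 0.3457], E[r] = 0.4863, γ^t·E[r] = 0.238301, running G = 1.099238
t=3: π = [0.2068, 0.4487, 0.3445], E[r] = 0.4822, γ^t·E[r] = 0.165387, running G = 1.264625
t=4: π = [0.2069, 0.4483, 0.3448], E[r] = 0.4826, γ^t·E[r] = 0.115866, running G = 1.380491
t=5: π = [0.2069, 0.4483, 0.3448], E[r] = 0.4828, γ^t·E[r] = 0.081136, running G = 1.461628
t=6: π = [0.2069, 0.4483, 0.3448], E[r] = 0.4828, γ^t·E[r] = 0.056797, running G = 1.518424
t=7: π = [0.2069, 0.4483, 0.3448], E[r] = 0.4828, γ^t·E[r] = 0.039757, running G = 1.558182
t=8: π = [0.2069, 0.4483, 0.3448], E[r] = 0.4828, γ^t·E[r] = 0.027830, running G = 1.586012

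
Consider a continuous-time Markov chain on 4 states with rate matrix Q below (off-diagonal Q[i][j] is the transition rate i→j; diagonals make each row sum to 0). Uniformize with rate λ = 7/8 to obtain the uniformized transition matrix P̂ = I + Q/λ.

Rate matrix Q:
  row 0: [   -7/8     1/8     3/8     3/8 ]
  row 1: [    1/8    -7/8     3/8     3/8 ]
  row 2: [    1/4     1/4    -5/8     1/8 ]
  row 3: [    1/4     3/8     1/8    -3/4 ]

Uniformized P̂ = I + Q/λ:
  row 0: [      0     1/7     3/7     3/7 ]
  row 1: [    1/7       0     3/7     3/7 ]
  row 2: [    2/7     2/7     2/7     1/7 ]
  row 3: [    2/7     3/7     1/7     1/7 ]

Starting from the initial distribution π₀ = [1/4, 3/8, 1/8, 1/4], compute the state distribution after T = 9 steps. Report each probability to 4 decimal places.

π = [0.1965, 0.2295, 0.3090, 0.2649]

t=0: π = [0.2500, 0.3750, 0.1250, 0.2500]
t=1: π = [0.1607, 0.1786, 0.3393, 0.3214]
t=2: π = [0.2143, 0.2577, 0.2883, 0.2398]
t=3: π = [0.1877, 0.2157, 0.3189, 0.2777]
t=4: π = [0.2013, 0.2369, 0.3037, 0.2581]
t=5: π = [0.1944, 0.2261, 0.3114, 0.2681]
t=6: π = [0.1979, 0.2316, 0.3075, 0.2630]
t=7: π = [0.1961, 0.2288, 0.3095, 0.2656]
t=8: π = [0.1970, 0.2303, 0.3085, 0.2643]
t=9: π = [0.1965, 0.2295, 0.3090, 0.2649]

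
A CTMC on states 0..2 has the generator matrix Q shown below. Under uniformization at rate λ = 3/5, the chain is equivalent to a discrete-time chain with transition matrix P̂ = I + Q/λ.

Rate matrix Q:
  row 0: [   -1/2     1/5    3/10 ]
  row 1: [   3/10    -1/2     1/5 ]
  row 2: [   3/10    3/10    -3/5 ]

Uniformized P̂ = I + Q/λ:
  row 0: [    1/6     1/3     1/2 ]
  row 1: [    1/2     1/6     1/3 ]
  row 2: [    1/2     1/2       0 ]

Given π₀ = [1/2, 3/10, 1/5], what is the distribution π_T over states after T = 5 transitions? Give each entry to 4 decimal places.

t=0: π = [0.5000, 0.3000, 0.2000]
t=1: π = [0.3333, 0.3167, 0.3500]
t=2: π = [0.3889, 0.3389, 0.2722]
t=3: π = [0.3704, 0.3222, 0.3074]
t=4: π = [0.3765, 0.3309, 0.2926]
t=5: π = [0.3745, 0.3270, 0.2986]

π = [0.3745, 0.3270, 0.2986]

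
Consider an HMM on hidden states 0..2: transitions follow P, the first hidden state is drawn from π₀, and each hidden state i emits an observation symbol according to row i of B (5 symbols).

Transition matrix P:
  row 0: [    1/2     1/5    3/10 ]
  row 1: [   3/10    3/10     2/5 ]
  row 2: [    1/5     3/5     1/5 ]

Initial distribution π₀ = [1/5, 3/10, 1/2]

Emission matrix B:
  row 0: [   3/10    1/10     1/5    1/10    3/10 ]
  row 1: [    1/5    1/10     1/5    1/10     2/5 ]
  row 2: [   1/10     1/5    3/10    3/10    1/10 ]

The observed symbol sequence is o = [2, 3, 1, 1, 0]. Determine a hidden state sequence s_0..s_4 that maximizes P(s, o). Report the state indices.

t=0: δ = [4.000e-02, 6.000e-02, 1.500e-01]  (obs o_0=2)
t=1: δ = [3.000e-03, 9.000e-03, 9.000e-03]  ψ = [2, 2, 2]  (obs o_1=3)
t=2: δ = [2.700e-04, 5.400e-04, 7.200e-04]  ψ = [1, 2, 1]  (obs o_2=1)
t=3: δ = [1.620e-05, 4.320e-05, 4.320e-05]  ψ = [1, 2, 1]  (obs o_3=1)
t=4: δ = [3.888e-06, 5.184e-06, 1.728e-06]  ψ = [1, 2, 1]  (obs o_4=0)
backtrack: best end state = 1; path = [2, 2, 1, 2, 1]

path = [2, 2, 1, 2, 1]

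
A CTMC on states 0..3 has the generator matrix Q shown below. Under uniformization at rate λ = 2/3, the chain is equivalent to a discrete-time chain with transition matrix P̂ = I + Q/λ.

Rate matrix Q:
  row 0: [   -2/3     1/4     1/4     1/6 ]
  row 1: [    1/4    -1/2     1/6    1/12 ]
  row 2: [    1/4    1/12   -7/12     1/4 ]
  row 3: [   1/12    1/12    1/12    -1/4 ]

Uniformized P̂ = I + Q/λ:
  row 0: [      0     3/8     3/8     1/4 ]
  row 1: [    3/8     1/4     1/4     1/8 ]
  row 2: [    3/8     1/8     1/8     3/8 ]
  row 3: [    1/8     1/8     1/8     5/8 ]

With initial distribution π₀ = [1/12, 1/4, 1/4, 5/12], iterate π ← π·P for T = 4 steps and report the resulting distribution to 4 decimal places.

π = [0.1977, 0.2010, 0.2010, 0.4003]

t=0: π = [0.0833, 0.2500, 0.2500, 0.4167]
t=1: π = [0.2396, 0.1771, 0.1771, 0.4063]
t=2: π = [0.1836, 0.2070, 0.2070, 0.4023]
t=3: π = [0.2056, 0.1968, 0.1968, 0.4009]
t=4: π = [0.1977, 0.2010, 0.2010, 0.4003]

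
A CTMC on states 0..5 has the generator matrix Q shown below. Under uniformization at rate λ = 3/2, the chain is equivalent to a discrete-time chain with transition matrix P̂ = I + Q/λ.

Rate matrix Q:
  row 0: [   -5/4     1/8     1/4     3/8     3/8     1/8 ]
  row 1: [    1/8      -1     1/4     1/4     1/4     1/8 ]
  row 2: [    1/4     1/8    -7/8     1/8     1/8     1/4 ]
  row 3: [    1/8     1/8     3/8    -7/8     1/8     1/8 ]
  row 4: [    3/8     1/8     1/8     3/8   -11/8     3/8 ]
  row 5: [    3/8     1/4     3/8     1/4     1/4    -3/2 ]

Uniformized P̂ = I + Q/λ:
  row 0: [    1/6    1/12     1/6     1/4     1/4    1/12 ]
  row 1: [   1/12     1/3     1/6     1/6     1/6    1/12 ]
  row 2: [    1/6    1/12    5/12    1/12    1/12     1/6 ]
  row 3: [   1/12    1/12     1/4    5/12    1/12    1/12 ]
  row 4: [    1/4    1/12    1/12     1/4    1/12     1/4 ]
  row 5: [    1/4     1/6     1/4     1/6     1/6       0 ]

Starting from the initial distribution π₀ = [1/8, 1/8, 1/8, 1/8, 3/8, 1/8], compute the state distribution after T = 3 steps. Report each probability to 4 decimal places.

π = [0.1570, 0.1240, 0.2423, 0.2305, 0.1295, 0.1168]

t=0: π = [0.1250, 0.1250, 0.1250, 0.1250, 0.3750, 0.1250]
t=1: π = [0.1875, 0.1250, 0.1875, 0.2292, 0.1250, 0.1458]
t=2: π = [0.1597, 0.1267, 0.2344, 0.2344, 0.1372, 0.1076]
t=3: π = [0.1570, 0.1240, 0.2423, 0.2305, 0.1295, 0.1168]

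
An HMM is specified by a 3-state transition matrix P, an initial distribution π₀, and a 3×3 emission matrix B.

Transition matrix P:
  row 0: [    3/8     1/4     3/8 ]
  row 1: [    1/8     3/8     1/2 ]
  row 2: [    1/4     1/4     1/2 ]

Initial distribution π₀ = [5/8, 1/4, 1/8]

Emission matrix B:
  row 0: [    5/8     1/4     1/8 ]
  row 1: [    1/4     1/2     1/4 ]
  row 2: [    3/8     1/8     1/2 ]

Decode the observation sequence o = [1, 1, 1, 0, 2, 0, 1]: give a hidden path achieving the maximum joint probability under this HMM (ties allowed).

path = [1, 1, 1, 2, 2, 2, 1]

t=0: δ = [1.562e-01, 1.250e-01, 1.562e-02]  (obs o_0=1)
t=1: δ = [1.465e-02, 2.344e-02, 7.812e-03]  ψ = [0, 1, 1]  (obs o_1=1)
t=2: δ = [1.373e-03, 4.395e-03, 1.465e-03]  ψ = [0, 1, 1]  (obs o_2=1)
t=3: δ = [3.433e-04, 4.120e-04, 8.240e-04]  ψ = [1, 1, 1]  (obs o_3=0)
t=4: δ = [2.575e-05, 5.150e-05, 2.060e-04]  ψ = [2, 2, 2]  (obs o_4=2)
t=5: δ = [3.219e-05, 1.287e-05, 3.862e-05]  ψ = [2, 2, 2]  (obs o_5=0)
t=6: δ = [3.017e-06, 4.828e-06, 2.414e-06]  ψ = [0, 2, 2]  (obs o_6=1)
backtrack: best end state = 1; path = [1, 1, 1, 2, 2, 2, 1]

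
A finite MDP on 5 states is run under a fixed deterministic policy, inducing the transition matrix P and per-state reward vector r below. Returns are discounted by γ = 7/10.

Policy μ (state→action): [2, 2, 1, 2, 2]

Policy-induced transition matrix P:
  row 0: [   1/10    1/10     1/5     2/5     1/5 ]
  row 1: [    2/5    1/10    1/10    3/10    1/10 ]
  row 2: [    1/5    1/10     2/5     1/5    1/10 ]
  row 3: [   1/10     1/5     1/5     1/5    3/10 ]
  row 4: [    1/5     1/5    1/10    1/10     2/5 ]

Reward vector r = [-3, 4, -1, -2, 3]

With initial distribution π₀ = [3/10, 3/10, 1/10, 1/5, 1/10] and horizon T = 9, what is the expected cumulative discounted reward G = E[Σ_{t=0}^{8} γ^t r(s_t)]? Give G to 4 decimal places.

G = 0.0443

t=0: π = [0.3000, 0.3000, 0.1000, 0.2000, 0.1000], E[r] = 0.1000, γ^t·E[r] = 0.100000, running G = 0.100000
t=1: π = [0.2100, 0.1300, 0.1800, 0.2800, 0.2000], E[r] = -0.2500, γ^t·E[r] = -0.175000, running G = -0.075000
t=2: π = [0.1770, 0.1480, 0.2030, 0.2350, 0.2370], E[r] = 0.0990, γ^t·E[r] = 0.048510, running G = -0.026490
t=3: π = [0.1884, 0.1472, 0.2021, 0.2265, 0.2358], E[r] = 0.0759, γ^t·E[r] = 0.026034, running G = -0.000456
t=4: π = [0.1880, 0.1462, 0.2021, 0.2288, 0.2349], E[r] = 0.0660, γ^t·E[r] = 0.015835, running G = 0.015378
t=5: π = [0.1876, 0.1464, 0.2023, 0.2287, 0.2350], E[r] = 0.0681, γ^t·E[r] = 0.011442, running G = 0.026820
t=6: π = [0.1876, 0.1464, 0.2023, 0.2286, 0.2350], E[r] = 0.0680, γ^t·E[r] = 0.007997, running G = 0.034817
t=7: π = [0.1876, 0.1464, 0.2023, 0.2287, 0.2350], E[r] = 0.0679, γ^t·E[r] = 0.005588, running G = 0.040406
t=8: π = [0.1876, 0.1464, 0.2023, 0.2287, 0.2350], E[r] = 0.0679, γ^t·E[r] = 0.003912, running G = 0.044318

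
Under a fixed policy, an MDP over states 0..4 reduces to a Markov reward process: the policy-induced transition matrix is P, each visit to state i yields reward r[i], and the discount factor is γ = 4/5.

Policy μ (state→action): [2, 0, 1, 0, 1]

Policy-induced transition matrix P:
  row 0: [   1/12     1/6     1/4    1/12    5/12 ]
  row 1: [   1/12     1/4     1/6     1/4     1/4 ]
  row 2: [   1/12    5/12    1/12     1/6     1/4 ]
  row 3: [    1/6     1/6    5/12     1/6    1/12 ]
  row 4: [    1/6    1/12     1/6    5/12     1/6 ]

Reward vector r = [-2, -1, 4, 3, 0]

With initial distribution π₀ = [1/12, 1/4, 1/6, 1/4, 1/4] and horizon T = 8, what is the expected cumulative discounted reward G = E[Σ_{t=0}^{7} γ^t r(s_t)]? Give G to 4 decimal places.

t=0: π = [0.0833, 0.2500, 0.1667, 0.2500, 0.2500], E[r] = 1.0000, γ^t·E[r] = 1.000000, running G = 1.000000
t=1: π = [0.1250, 0.2083, 0.2222, 0.2431, 0.2014], E[r] = 1.1597, γ^t·E[r] = 0.927778, running G = 1.927778
t=2: π = [0.1204, 0.2228, 0.2193, 0.2240, 0.2135], E[r] = 1.0856, γ^t·E[r] = 0.694815, running G = 2.622593
t=3: π = [0.1198, 0.2223, 0.2144, 0.2286, 0.2149], E[r] = 1.0815, γ^t·E[r] = 0.553753, running G = 3.176346
t=4: π = [0.1203, 0.2209, 0.2159, 0.2289, 0.2140], E[r] = 1.0891, γ^t·E[r] = 0.446084, running G = 3.622430
t=5: π = [0.1202, 0.2212, 0.2159, 0.2285, 0.2141], E[r] = 1.0876, γ^t·E[r] = 0.356396, running G = 3.978826
t=6: π = [0.1202, 0.2212, 0.2158, 0.2286, 0.2141], E[r] = 1.0874, γ^t·E[r] = 0.285061, running G = 4.263886
t=7: π = [0.1202, 0.2212, 0.2158, 0.2286, 0.2141], E[r] = 1.0876, γ^t·E[r] = 0.228079, running G = 4.491966

G = 4.4920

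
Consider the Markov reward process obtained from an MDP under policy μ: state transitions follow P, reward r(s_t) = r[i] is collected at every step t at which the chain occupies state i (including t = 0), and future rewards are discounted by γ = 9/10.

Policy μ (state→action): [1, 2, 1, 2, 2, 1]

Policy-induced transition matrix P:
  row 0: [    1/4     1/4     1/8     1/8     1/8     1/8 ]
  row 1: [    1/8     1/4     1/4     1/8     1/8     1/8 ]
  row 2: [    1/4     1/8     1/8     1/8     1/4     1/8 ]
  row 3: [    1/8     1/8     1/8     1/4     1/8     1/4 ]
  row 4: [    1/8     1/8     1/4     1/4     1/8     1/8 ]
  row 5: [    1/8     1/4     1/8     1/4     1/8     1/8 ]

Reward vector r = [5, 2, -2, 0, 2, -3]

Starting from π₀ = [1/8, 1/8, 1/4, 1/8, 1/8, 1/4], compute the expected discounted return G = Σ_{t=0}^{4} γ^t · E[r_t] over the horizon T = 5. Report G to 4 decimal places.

G = 2.1855

t=0: π = [0.1250, 0.1250, 0.2500, 0.1250, 0.1250, 0.2500], E[r] = -0.1250, γ^t·E[r] = -0.125000, running G = -0.125000
t=1: π = [0.1719, 0.1875, 0.1563, 0.1875, 0.1563, 0.1406], E[r] = 0.8125, γ^t·E[r] = 0.731250, running G = 0.606250
t=2: π = [0.1660, 0.1875, 0.1680, 0.1855, 0.1445, 0.1484], E[r] = 0.7129, γ^t·E[r] = 0.577441, running G = 1.183691
t=3: π = [0.1667, 0.1877, 0.1665, 0.1848, 0.1460, 0.1482], E[r] = 0.7236, γ^t·E[r] = 0.527528, running G = 1.711220
t=4: π = [0.1667, 0.1878, 0.1667, 0.1849, 0.1458, 0.1481], E[r] = 0.7228, γ^t·E[r] = 0.474255, running G = 2.185475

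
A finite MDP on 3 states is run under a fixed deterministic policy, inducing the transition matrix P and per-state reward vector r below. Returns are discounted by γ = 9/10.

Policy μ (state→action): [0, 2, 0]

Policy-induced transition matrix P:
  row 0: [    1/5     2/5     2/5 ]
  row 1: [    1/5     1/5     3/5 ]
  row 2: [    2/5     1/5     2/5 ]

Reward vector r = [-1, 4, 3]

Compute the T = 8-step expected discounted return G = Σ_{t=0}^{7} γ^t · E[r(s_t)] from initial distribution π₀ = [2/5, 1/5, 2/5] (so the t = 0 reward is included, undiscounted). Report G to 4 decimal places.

G = 11.5053

t=0: π = [0.4000, 0.2000, 0.4000], E[r] = 1.6000, γ^t·E[r] = 1.600000, running G = 1.600000
t=1: π = [0.2800, 0.2800, 0.4400], E[r] = 2.1600, γ^t·E[r] = 1.944000, running G = 3.544000
t=2: π = [0.2880, 0.2560, 0.4560], E[r] = 2.1040, γ^t·E[r] = 1.704240, running G = 5.248240
t=3: π = [0.2912, 0.2576, 0.4512], E[r] = 2.0928, γ^t·E[r] = 1.525651, running G = 6.773891
t=4: π = [0.2902, 0.2582, 0.4515], E[r] = 2.0973, γ^t·E[r] = 1.376025, running G = 8.149917
t=5: π = [0.2903, 0.2580, 0.4516], E[r] = 2.0968, γ^t·E[r] = 1.238158, running G = 9.388075
t=6: π = [0.2903, 0.2581, 0.4516], E[r] = 2.0967, γ^t·E[r] = 1.114295, running G = 10.502370
t=7: π = [0.2903, 0.2581, 0.4516], E[r] = 2.0968, γ^t·E[r] = 1.002883, running G = 11.505252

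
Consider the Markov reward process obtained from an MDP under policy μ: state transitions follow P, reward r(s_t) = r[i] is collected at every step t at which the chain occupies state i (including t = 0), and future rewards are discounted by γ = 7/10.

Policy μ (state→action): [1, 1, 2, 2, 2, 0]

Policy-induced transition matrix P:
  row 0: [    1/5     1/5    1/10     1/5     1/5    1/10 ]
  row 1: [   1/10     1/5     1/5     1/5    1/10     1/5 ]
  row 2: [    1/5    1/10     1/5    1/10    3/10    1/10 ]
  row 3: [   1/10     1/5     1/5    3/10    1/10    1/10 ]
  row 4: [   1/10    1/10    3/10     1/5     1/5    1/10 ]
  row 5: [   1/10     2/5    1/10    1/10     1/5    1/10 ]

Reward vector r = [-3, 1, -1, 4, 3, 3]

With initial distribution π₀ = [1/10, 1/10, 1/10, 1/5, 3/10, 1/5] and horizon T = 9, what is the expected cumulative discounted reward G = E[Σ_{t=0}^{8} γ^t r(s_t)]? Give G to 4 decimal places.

t=0: π = [0.1000, 0.1000, 0.1000, 0.2000, 0.3000, 0.2000], E[r] = 2.0000, γ^t·E[r] = 2.000000, running G = 2.000000
t=1: π = [0.1200, 0.2000, 0.2000, 0.1900, 0.1800, 0.1100], E[r] = 1.2700, γ^t·E[r] = 0.889000, running G = 2.889000
t=2: π = [0.1320, 0.1840, 0.1950, 0.1880, 0.1810, 0.1200], E[r] = 1.2480, γ^t·E[r] = 0.611520, running G = 3.500520
t=3: π = [0.1327, 0.1864, 0.1929, 0.1873, 0.1823, 0.1184], E[r] = 1.2467, γ^t·E[r] = 0.427618, running G = 3.928138
t=4: π = [0.1326, 0.1862, 0.1931, 0.1876, 0.1819, 0.1186], E[r] = 1.2474, γ^t·E[r] = 0.299510, running G = 4.227648
t=5: π = [0.1326, 0.1862, 0.1931, 0.1876, 0.1819, 0.1186], E[r] = 1.2474, γ^t·E[r] = 0.209657, running G = 4.437306
t=6: π = [0.1326, 0.1862, 0.1931, 0.1876, 0.1819, 0.1186], E[r] = 1.2475, γ^t·E[r] = 0.146762, running G = 4.584068
t=7: π = [0.1326, 0.1862, 0.1931, 0.1876, 0.1819, 0.1186], E[r] = 1.2475, γ^t·E[r] = 0.102734, running G = 4.686802
t=8: π = [0.1326, 0.1862, 0.1931, 0.1876, 0.1819, 0.1186], E[r] = 1.2475, γ^t·E[r] = 0.071914, running G = 4.758716

G = 4.7587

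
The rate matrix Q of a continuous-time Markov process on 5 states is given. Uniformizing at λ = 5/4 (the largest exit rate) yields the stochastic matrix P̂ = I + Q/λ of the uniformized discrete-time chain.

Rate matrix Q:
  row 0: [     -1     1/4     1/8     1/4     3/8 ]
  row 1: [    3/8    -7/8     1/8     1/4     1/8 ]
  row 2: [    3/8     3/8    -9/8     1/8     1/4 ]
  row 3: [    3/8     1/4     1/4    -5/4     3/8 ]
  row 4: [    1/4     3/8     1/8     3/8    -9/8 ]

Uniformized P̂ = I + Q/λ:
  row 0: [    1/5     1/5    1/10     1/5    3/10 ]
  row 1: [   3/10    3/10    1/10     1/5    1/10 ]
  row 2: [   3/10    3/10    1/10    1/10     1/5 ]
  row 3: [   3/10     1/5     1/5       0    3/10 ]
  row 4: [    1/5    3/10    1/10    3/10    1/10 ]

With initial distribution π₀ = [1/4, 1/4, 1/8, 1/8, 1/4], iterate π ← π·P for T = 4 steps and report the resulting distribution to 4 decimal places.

t=0: π = [0.2500, 0.2500, 0.1250, 0.1250, 0.2500]
t=1: π = [0.2500, 0.2625, 0.1125, 0.1875, 0.1875]
t=2: π = [0.2563, 0.2563, 0.1188, 0.1700, 0.1988]
t=3: π = [0.2545, 0.2574, 0.1170, 0.1740, 0.1971]
t=4: π = [0.2548, 0.2572, 0.1174, 0.1732, 0.1974]

π = [0.2548, 0.2572, 0.1174, 0.1732, 0.1974]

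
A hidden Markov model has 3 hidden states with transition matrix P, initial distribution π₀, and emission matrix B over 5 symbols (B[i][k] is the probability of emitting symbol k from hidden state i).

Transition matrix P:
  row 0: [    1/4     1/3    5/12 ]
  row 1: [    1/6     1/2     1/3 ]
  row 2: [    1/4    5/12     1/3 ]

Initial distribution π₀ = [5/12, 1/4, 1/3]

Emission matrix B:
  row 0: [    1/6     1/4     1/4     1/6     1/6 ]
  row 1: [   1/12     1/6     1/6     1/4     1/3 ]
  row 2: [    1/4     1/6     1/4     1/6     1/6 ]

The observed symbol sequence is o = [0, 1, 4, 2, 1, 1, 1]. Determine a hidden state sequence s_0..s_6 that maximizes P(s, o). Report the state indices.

path = [2, 1, 1, 1, 1, 1, 1]

t=0: δ = [6.944e-02, 2.083e-02, 8.333e-02]  (obs o_0=0)
t=1: δ = [5.208e-03, 5.787e-03, 4.823e-03]  ψ = [2, 2, 0]  (obs o_1=1)
t=2: δ = [2.170e-04, 9.645e-04, 3.617e-04]  ψ = [0, 1, 0]  (obs o_2=4)
t=3: δ = [4.019e-05, 8.038e-05, 8.038e-05]  ψ = [1, 1, 1]  (obs o_3=2)
t=4: δ = [5.023e-06, 6.698e-06, 4.465e-06]  ψ = [2, 1, 1]  (obs o_4=1)
t=5: δ = [3.140e-07, 5.582e-07, 3.721e-07]  ψ = [0, 1, 1]  (obs o_5=1)
t=6: δ = [2.326e-08, 4.651e-08, 3.101e-08]  ψ = [1, 1, 1]  (obs o_6=1)
backtrack: best end state = 1; path = [2, 1, 1, 1, 1, 1, 1]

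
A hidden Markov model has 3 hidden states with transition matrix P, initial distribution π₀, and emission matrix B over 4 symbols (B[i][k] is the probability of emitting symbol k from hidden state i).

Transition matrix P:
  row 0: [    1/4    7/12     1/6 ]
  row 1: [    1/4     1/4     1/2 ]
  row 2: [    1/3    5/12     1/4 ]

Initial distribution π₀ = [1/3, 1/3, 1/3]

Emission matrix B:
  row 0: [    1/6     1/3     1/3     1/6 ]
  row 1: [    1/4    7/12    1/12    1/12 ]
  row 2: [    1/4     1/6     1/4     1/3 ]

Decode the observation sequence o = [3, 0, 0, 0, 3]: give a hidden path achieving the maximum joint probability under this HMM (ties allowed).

t=0: δ = [5.556e-02, 2.778e-02, 1.111e-01]  (obs o_0=3)
t=1: δ = [6.173e-03, 1.157e-02, 6.944e-03]  ψ = [2, 2, 2]  (obs o_1=0)
t=2: δ = [4.823e-04, 9.002e-04, 1.447e-03]  ψ = [1, 0, 1]  (obs o_2=0)
t=3: δ = [8.038e-05, 1.507e-04, 1.125e-04]  ψ = [2, 2, 1]  (obs o_3=0)
t=4: δ = [6.279e-06, 3.907e-06, 2.512e-05]  ψ = [1, 0, 1]  (obs o_4=3)
backtrack: best end state = 2; path = [2, 1, 2, 1, 2]

path = [2, 1, 2, 1, 2]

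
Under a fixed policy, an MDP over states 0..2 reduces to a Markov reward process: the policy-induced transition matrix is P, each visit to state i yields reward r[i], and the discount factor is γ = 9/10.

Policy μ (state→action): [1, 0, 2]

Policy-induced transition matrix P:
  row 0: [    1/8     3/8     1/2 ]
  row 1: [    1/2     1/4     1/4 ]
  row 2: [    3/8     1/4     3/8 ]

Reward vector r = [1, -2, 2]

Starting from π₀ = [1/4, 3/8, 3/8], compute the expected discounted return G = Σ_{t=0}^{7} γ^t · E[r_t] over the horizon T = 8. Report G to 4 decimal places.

t=0: π = [0.2500, 0.3750, 0.3750], E[r] = 0.2500, γ^t·E[r] = 0.250000, running G = 0.250000
t=1: π = [0.3594, 0.2813, 0.3594], E[r] = 0.5156, γ^t·E[r] = 0.464063, running G = 0.714063
t=2: π = [0.3203, 0.2949, 0.3848], E[r] = 0.5000, γ^t·E[r] = 0.405000, running G = 1.119063
t=3: π = [0.3318, 0.2900, 0.3782], E[r] = 0.5081, γ^t·E[r] = 0.370373, running G = 1.489436
t=4: π = [0.3283, 0.2915, 0.3802], E[r] = 0.5058, γ^t·E[r] = 0.331854, running G = 1.821290
t=5: π = [0.3294, 0.2910, 0.3796], E[r] = 0.5065, γ^t·E[r] = 0.299077, running G = 2.120367
t=6: π = [0.3290, 0.2912, 0.3798], E[r] = 0.5063, γ^t·E[r] = 0.269058, running G = 2.389425
t=7: π = [0.3291, 0.2911, 0.3797], E[r] = 0.5063, γ^t·E[r] = 0.242183, running G = 2.631608

G = 2.6316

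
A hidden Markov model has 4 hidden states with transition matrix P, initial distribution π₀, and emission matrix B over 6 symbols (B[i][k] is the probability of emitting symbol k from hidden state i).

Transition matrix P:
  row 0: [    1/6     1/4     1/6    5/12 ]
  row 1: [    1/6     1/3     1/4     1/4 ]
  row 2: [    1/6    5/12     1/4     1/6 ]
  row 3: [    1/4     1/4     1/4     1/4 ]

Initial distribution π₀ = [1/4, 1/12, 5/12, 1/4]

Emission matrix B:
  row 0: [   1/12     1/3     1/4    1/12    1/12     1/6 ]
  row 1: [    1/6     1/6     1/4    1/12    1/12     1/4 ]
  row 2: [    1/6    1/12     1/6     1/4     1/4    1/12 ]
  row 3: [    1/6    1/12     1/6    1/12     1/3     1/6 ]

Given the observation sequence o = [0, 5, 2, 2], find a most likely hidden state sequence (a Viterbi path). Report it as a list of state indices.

path = [2, 1, 1, 1]

t=0: δ = [2.083e-02, 1.389e-02, 6.944e-02, 4.167e-02]  (obs o_0=0)
t=1: δ = [1.929e-03, 7.234e-03, 1.447e-03, 1.929e-03]  ψ = [2, 2, 2, 2]  (obs o_1=5)
t=2: δ = [3.014e-04, 6.028e-04, 3.014e-04, 3.014e-04]  ψ = [1, 1, 1, 1]  (obs o_2=2)
t=3: δ = [2.512e-05, 5.023e-05, 2.512e-05, 2.512e-05]  ψ = [1, 1, 1, 1]  (obs o_3=2)
backtrack: best end state = 1; path = [2, 1, 1, 1]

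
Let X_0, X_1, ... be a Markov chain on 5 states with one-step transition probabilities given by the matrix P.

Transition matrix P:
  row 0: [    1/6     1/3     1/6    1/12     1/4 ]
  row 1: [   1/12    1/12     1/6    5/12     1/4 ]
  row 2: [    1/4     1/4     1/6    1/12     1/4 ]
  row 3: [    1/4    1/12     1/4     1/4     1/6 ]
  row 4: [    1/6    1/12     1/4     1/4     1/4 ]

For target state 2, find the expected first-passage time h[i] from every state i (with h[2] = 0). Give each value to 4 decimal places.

First-step conditioning: h[2] = 0; for i ≠ 2, h[i] = 1 + Σ_k P[i][k]·h[k].
  h[0] = 1 + 1/6·h[0] + 1/3·h[1] + 1/12·h[3] + 1/4·h[4]
  h[1] = 1 + 1/12·h[0] + 1/12·h[1] + 5/12·h[3] + 1/4·h[4]
  h[3] = 1 + 1/4·h[0] + 1/12·h[1] + 1/4·h[3] + 1/6·h[4]
  h[4] = 1 + 1/6·h[0] + 1/12·h[1] + 1/4·h[3] + 1/4·h[4]
Solving the 4×4 linear system over states ≠ 2 gives exactly h = [23544/4805, 23016/4805, 0, 21564/4805, 21384/4805] (h[2] = 0 is the target).

h = [4.8999, 4.7900, 0.0000, 4.4878, 4.4504]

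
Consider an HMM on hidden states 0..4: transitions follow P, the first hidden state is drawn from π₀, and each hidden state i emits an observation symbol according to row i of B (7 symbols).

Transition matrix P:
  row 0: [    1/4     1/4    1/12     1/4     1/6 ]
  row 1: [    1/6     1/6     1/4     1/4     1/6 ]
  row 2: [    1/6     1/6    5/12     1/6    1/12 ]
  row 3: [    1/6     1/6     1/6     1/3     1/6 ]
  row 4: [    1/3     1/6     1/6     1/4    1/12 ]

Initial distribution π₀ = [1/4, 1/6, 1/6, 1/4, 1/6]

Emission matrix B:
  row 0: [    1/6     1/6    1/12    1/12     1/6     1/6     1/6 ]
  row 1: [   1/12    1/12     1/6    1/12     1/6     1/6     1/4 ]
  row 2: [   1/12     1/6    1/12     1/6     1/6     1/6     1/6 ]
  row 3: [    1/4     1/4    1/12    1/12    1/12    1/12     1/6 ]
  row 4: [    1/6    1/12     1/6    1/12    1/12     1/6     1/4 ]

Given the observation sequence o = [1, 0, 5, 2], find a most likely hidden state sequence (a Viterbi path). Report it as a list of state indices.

path = [3, 3, 0, 1]

t=0: δ = [4.167e-02, 1.389e-02, 2.778e-02, 6.250e-02, 1.389e-02]  (obs o_0=1)
t=1: δ = [1.736e-03, 8.681e-04, 9.645e-04, 5.208e-03, 1.736e-03]  ψ = [0, 0, 2, 3, 3]  (obs o_1=0)
t=2: δ = [1.447e-04, 1.447e-04, 1.447e-04, 1.447e-04, 1.447e-04]  ψ = [3, 3, 3, 3, 3]  (obs o_2=5)
t=3: δ = [4.019e-06, 6.028e-06, 5.023e-06, 4.019e-06, 4.019e-06]  ψ = [4, 0, 2, 3, 0]  (obs o_3=2)
backtrack: best end state = 1; path = [3, 3, 0, 1]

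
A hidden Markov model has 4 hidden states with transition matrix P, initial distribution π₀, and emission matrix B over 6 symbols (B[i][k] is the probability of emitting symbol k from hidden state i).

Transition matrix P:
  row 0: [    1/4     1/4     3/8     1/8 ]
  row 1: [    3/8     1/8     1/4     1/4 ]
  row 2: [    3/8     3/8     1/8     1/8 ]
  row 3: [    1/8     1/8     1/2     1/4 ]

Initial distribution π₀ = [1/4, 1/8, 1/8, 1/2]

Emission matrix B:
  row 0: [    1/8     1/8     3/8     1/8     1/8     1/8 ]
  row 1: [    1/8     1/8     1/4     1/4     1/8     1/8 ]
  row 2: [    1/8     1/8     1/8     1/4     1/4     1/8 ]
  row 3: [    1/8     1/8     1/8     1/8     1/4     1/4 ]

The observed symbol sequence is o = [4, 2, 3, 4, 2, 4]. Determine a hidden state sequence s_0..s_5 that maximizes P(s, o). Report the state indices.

t=0: δ = [3.125e-02, 1.562e-02, 3.125e-02, 1.250e-01]  (obs o_0=4)
t=1: δ = [5.859e-03, 3.906e-03, 7.812e-03, 3.906e-03]  ψ = [3, 3, 3, 3]  (obs o_1=2)
t=2: δ = [3.662e-04, 7.324e-04, 5.493e-04, 1.221e-04]  ψ = [2, 2, 0, 1]  (obs o_2=3)
t=3: δ = [3.433e-05, 2.575e-05, 4.578e-05, 4.578e-05]  ψ = [1, 2, 1, 1]  (obs o_3=4)
t=4: δ = [6.437e-06, 4.292e-06, 2.861e-06, 1.431e-06]  ψ = [2, 2, 3, 3]  (obs o_4=2)
t=5: δ = [2.012e-07, 2.012e-07, 6.035e-07, 2.682e-07]  ψ = [0, 0, 0, 1]  (obs o_5=4)
backtrack: best end state = 2; path = [3, 2, 1, 2, 0, 2]

path = [3, 2, 1, 2, 0, 2]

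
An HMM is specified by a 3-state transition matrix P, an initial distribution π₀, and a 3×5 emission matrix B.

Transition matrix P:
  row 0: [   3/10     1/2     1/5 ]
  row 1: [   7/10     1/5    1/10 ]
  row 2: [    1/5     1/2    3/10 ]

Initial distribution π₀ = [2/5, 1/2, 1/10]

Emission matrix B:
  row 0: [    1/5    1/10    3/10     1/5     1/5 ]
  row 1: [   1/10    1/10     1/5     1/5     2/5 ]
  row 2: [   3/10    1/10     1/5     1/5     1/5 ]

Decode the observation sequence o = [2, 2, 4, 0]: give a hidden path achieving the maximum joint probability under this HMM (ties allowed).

path = [1, 0, 1, 0]

t=0: δ = [1.200e-01, 1.000e-01, 2.000e-02]  (obs o_0=2)
t=1: δ = [2.100e-02, 1.200e-02, 4.800e-03]  ψ = [1, 0, 0]  (obs o_1=2)
t=2: δ = [1.680e-03, 4.200e-03, 8.400e-04]  ψ = [1, 0, 0]  (obs o_2=4)
t=3: δ = [5.880e-04, 8.400e-05, 1.260e-04]  ψ = [1, 0, 1]  (obs o_3=0)
backtrack: best end state = 0; path = [1, 0, 1, 0]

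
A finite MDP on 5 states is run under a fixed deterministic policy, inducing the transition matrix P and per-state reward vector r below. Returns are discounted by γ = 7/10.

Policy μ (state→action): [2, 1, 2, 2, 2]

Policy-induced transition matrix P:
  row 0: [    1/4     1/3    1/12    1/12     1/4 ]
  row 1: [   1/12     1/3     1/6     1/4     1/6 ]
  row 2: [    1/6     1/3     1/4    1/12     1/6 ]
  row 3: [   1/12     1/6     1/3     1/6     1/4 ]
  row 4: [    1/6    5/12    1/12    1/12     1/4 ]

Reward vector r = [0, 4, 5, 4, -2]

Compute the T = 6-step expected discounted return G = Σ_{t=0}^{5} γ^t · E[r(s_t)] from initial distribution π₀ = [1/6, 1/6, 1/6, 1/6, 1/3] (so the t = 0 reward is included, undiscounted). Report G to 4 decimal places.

G = 5.9932

t=0: π = [0.1667, 0.1667, 0.1667, 0.1667, 0.3333], E[r] = 1.5000, γ^t·E[r] = 1.500000, running G = 1.500000
t=1: π = [0.1528, 0.3333, 0.1667, 0.1250, 0.2222], E[r] = 2.2222, γ^t·E[r] = 1.555556, running G = 3.055556
t=2: π = [0.1412, 0.3310, 0.1701, 0.1493, 0.2083], E[r] = 2.3553, γ^t·E[r] = 1.154109, running G = 4.209664
t=3: π = [0.1384, 0.3258, 0.1766, 0.1509, 0.2082], E[r] = 2.3736, γ^t·E[r] = 0.814129, running G = 5.023793
t=4: π = [0.1385, 0.3255, 0.1777, 0.1502, 0.2081], E[r] = 2.3750, γ^t·E[r] = 0.570232, running G = 5.594025
t=5: π = [0.1386, 0.3256, 0.1776, 0.1501, 0.2081], E[r] = 2.3750, γ^t·E[r] = 0.399162, running G = 5.993186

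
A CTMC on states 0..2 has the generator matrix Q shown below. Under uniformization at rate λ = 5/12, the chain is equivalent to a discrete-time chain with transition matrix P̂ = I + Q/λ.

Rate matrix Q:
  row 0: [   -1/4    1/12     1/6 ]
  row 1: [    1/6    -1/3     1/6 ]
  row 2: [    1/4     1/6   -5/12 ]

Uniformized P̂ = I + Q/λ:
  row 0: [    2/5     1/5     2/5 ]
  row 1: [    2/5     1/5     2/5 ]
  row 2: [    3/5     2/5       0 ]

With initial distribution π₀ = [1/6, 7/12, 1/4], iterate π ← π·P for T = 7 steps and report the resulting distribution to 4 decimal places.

t=0: π = [0.1667, 0.5833, 0.2500]
t=1: π = [0.4500, 0.2500, 0.3000]
t=2: π = [0.4600, 0.2600, 0.2800]
t=3: π = [0.4560, 0.2560, 0.2880]
t=4: π = [0.4576, 0.2576, 0.2848]
t=5: π = [0.4570, 0.2570, 0.2861]
t=6: π = [0.4572, 0.2572, 0.2856]
t=7: π = [0.4571, 0.2571, 0.2858]

π = [0.4571, 0.2571, 0.2858]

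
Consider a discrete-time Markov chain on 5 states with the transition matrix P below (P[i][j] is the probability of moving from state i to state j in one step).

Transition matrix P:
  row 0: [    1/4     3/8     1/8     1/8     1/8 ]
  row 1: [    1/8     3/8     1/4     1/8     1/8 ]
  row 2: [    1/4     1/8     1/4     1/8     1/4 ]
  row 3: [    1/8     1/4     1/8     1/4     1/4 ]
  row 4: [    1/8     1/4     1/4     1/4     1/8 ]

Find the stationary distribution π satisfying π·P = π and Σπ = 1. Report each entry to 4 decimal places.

Balance equations π_j = Σ_i π_i·P[i][j]:
  π_0 = 1/4·π_0 + 1/8·π_1 + 1/4·π_2 + 1/8·π_3 + 1/8·π_4
  π_1 = 3/8·π_0 + 3/8·π_1 + 1/8·π_2 + 1/4·π_3 + 1/4·π_4
  π_2 = 1/8·π_0 + 1/4·π_1 + 1/4·π_2 + 1/8·π_3 + 1/4·π_4
  π_3 = 1/8·π_0 + 1/8·π_1 + 1/8·π_2 + 1/4·π_3 + 1/4·π_4
  normalize: π_0 + π_1 + π_2 + π_3 + π_4 = 1
Solving the linear system gives exactly π = [271/1571, 441/1571, 326/1571, 263/1571, 270/1571].

π = [0.1725, 0.2807, 0.2075, 0.1674, 0.1719]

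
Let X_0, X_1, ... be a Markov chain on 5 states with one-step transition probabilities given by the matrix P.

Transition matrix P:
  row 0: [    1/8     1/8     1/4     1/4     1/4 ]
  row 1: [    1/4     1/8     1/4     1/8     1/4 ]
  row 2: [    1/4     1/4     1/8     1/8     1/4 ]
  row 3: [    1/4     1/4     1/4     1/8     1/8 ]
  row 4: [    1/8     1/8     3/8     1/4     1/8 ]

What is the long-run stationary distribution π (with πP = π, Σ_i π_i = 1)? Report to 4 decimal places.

Balance equations π_j = Σ_i π_i·P[i][j]:
  π_0 = 1/8·π_0 + 1/4·π_1 + 1/4·π_2 + 1/4·π_3 + 1/8·π_4
  π_1 = 1/8·π_0 + 1/8·π_1 + 1/4·π_2 + 1/4·π_3 + 1/8·π_4
  π_2 = 1/4·π_0 + 1/4·π_1 + 1/8·π_2 + 1/4·π_3 + 3/8·π_4
  π_3 = 1/4·π_0 + 1/8·π_1 + 1/8·π_2 + 1/8·π_3 + 1/4·π_4
  normalize: π_0 + π_1 + π_2 + π_3 + π_4 = 1
Solving the linear system gives exactly π = [131/656, 131/738, 1445/5904, 115/656, 133/656].

π = [0.1997, 0.1775, 0.2447, 0.1753, 0.2027]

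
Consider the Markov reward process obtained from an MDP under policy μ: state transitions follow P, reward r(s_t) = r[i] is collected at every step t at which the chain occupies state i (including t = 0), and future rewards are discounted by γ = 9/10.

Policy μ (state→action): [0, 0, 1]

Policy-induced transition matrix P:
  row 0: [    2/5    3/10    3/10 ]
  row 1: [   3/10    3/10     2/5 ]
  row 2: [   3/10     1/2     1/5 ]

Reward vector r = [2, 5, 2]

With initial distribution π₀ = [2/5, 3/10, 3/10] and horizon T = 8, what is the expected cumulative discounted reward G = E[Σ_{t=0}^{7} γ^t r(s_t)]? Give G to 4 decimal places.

t=0: π = [0.4000, 0.3000, 0.3000], E[r] = 2.9000, γ^t·E[r] = 2.900000, running G = 2.900000
t=1: π = [0.3400, 0.3600, 0.3000], E[r] = 3.0800, γ^t·E[r] = 2.772000, running G = 5.672000
t=2: π = [0.3340, 0.3600, 0.3060], E[r] = 3.0800, γ^t·E[r] = 2.494800, running G = 8.166800
t=3: π = [0.3334, 0.3612, 0.3054], E[r] = 3.0836, γ^t·E[r] = 2.247944, running G = 10.414744
t=4: π = [0.3333, 0.3611, 0.3056], E[r] = 3.0832, γ^t·E[r] = 2.022914, running G = 12.437658
t=5: π = [0.3333, 0.3611, 0.3056], E[r] = 3.0833, γ^t·E[r] = 1.820686, running G = 14.258344
t=6: π = [0.3333, 0.3611, 0.3056], E[r] = 3.0833, γ^t·E[r] = 1.638608, running G = 15.896952
t=7: π = [0.3333, 0.3611, 0.3056], E[r] = 3.0833, γ^t·E[r] = 1.474749, running G = 17.371701

G = 17.3717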